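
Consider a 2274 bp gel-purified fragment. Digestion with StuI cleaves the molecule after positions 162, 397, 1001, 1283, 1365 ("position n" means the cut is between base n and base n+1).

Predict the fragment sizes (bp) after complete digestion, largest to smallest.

909, 604, 282, 235, 162, 82 bp

Linear molecule, 5 cuts → 6 fragments:
  162 − 0 = 162 bp
  397 − 162 = 235 bp
  1001 − 397 = 604 bp
  1283 − 1001 = 282 bp
  1365 − 1283 = 82 bp
  2274 − 1365 = 909 bp
Sorted largest to smallest: 909, 604, 282, 235, 162, 82 bp.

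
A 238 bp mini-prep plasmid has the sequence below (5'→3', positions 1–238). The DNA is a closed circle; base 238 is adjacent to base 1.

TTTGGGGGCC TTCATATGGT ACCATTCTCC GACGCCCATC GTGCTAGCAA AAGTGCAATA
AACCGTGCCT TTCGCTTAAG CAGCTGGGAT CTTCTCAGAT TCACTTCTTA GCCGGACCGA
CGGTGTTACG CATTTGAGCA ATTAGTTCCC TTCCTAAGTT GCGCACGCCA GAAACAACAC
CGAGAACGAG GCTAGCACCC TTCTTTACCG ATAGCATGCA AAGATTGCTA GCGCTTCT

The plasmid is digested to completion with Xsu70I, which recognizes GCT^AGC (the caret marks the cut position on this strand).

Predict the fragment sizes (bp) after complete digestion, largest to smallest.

Xsu70I sites (GCTAGC) start at positions 43, 191, 227.
Xsu70I cuts after base 3 of each site, so after positions 45, 193, 229.
Circular molecule, 3 cuts → 3 fragments:
  46–193 → 148 bp
  194–229 → 36 bp
  230–238 then 1–45 → 9 + 45 = 54 bp
Sorted largest to smallest: 148, 54, 36 bp.

148, 54, 36 bp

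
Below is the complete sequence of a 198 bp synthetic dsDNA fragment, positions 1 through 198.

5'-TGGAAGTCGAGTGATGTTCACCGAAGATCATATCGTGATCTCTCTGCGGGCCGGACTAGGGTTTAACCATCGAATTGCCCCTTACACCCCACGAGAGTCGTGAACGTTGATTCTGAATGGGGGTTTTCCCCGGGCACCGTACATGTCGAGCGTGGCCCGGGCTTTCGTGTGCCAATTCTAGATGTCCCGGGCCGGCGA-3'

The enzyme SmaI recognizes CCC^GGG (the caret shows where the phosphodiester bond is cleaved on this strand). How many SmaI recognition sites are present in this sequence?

CCCGGG occurs starting at positions 129, 156, 186.
SmaI cuts at 3 sites.

3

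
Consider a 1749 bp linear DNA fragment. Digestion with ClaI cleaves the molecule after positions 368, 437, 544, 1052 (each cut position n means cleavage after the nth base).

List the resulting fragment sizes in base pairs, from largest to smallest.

697, 508, 368, 107, 69 bp

Linear molecule, 4 cuts → 5 fragments:
  368 − 0 = 368 bp
  437 − 368 = 69 bp
  544 − 437 = 107 bp
  1052 − 544 = 508 bp
  1749 − 1052 = 697 bp
Sorted largest to smallest: 697, 508, 368, 107, 69 bp.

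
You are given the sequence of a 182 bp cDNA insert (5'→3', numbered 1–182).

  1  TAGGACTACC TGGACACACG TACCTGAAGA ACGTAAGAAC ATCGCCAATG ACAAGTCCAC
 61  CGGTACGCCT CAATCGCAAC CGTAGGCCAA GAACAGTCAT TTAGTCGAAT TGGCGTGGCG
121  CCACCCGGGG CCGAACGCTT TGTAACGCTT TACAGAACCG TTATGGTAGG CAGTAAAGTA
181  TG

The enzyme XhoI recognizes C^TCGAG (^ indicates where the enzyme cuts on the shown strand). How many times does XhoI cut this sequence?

0

No occurrence of CTCGAG is present in the sequence.
XhoI does not cut: 0 sites.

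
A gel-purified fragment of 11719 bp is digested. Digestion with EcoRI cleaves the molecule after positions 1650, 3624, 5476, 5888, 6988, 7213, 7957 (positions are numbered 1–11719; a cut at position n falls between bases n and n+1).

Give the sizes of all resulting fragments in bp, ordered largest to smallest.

Linear molecule, 7 cuts → 8 fragments:
  1650 − 0 = 1650 bp
  3624 − 1650 = 1974 bp
  5476 − 3624 = 1852 bp
  5888 − 5476 = 412 bp
  6988 − 5888 = 1100 bp
  7213 − 6988 = 225 bp
  7957 − 7213 = 744 bp
  11719 − 7957 = 3762 bp
Sorted largest to smallest: 3762, 1974, 1852, 1650, 1100, 744, 412, 225 bp.

3762, 1974, 1852, 1650, 1100, 744, 412, 225 bp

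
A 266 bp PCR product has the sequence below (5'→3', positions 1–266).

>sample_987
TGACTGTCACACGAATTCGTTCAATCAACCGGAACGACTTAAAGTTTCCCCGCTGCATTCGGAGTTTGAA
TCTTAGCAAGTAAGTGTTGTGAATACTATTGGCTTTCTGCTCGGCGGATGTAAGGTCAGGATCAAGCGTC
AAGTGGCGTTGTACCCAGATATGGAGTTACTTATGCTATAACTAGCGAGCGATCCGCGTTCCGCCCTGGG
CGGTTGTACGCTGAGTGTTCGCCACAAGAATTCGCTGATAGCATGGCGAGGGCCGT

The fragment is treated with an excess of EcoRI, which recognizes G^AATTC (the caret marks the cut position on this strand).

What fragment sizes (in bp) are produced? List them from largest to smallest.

225, 28, 13 bp

EcoRI sites (GAATTC) start at positions 13, 238.
EcoRI cuts after the first base of each site, so after positions 13, 238.
Linear molecule, 2 cuts → 3 fragments:
  1–13 → 13 bp
  14–238 → 225 bp
  239–266 → 28 bp
Sorted largest to smallest: 225, 28, 13 bp.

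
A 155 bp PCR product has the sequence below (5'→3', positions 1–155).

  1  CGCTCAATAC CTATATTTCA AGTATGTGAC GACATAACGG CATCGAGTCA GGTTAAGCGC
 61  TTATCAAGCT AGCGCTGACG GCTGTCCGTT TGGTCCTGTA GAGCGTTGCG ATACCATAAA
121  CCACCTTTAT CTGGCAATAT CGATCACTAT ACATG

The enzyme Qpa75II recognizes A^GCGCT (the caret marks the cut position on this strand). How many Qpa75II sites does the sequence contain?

2

AGCGCT occurs starting at positions 56, 71.
Qpa75II cuts at 2 sites.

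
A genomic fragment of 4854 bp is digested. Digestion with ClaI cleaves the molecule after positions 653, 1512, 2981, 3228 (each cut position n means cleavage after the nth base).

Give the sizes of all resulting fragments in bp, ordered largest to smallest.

1626, 1469, 859, 653, 247 bp

Linear molecule, 4 cuts → 5 fragments:
  653 − 0 = 653 bp
  1512 − 653 = 859 bp
  2981 − 1512 = 1469 bp
  3228 − 2981 = 247 bp
  4854 − 3228 = 1626 bp
Sorted largest to smallest: 1626, 1469, 859, 653, 247 bp.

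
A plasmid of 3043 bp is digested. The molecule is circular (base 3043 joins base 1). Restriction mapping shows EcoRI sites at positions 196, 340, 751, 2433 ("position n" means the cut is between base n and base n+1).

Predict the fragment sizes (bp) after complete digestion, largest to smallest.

1682, 806, 411, 144 bp

Circular molecule, 4 cuts → 4 fragments:
  340 − 196 = 144 bp
  751 − 340 = 411 bp
  2433 − 751 = 1682 bp
  wrap: 3043 − 2433 + 196 = 806 bp
Sorted largest to smallest: 1682, 806, 411, 144 bp.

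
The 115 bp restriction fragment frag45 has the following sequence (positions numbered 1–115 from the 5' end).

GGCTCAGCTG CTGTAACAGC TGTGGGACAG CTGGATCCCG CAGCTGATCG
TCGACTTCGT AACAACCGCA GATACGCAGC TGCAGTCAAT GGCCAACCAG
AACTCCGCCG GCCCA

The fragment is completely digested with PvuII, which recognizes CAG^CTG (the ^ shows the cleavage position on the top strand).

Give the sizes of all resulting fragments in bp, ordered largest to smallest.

PvuII sites (CAGCTG) start at positions 5, 17, 28, 41, 77.
PvuII cuts after base 3 of each site, so after positions 7, 19, 30, 43, 79.
Linear molecule, 5 cuts → 6 fragments:
  1–7 → 7 bp
  8–19 → 12 bp
  20–30 → 11 bp
  31–43 → 13 bp
  44–79 → 36 bp
  80–115 → 36 bp
Sorted largest to smallest: 36, 36, 13, 12, 11, 7 bp.

36, 36, 13, 12, 11, 7 bp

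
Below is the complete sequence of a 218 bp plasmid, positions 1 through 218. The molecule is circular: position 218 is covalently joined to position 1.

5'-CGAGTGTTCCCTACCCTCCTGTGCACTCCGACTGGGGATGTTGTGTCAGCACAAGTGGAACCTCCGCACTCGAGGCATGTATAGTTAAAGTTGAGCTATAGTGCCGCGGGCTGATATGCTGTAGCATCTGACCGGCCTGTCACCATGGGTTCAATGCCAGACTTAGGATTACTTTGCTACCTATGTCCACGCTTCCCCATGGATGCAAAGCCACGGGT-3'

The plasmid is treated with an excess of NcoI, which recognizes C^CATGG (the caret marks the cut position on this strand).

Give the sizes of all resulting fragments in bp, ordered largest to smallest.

164, 54 bp

NcoI sites (CCATGG) start at positions 143, 197.
NcoI cuts after the first base of each site, so after positions 143, 197.
Circular molecule, 2 cuts → 2 fragments:
  144–197 → 54 bp
  198–218 then 1–143 → 21 + 143 = 164 bp
Sorted largest to smallest: 164, 54 bp.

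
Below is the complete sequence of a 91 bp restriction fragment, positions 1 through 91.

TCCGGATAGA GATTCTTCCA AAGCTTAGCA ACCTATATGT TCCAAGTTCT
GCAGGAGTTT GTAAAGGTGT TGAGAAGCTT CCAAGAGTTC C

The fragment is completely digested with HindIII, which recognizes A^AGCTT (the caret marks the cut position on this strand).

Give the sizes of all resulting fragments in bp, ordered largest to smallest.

HindIII sites (AAGCTT) start at positions 21, 75.
HindIII cuts after the first base of each site, so after positions 21, 75.
Linear molecule, 2 cuts → 3 fragments:
  1–21 → 21 bp
  22–75 → 54 bp
  76–91 → 16 bp
Sorted largest to smallest: 54, 21, 16 bp.

54, 21, 16 bp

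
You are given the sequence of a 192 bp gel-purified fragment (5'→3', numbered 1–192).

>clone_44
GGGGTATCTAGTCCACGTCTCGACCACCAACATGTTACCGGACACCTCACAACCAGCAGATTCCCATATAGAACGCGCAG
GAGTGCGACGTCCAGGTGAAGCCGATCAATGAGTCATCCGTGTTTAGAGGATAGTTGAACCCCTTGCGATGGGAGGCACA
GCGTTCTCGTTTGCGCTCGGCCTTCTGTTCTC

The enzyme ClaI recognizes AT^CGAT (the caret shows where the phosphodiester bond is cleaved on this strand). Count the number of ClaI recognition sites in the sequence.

No occurrence of ATCGAT is present in the sequence.
ClaI does not cut: 0 sites.

0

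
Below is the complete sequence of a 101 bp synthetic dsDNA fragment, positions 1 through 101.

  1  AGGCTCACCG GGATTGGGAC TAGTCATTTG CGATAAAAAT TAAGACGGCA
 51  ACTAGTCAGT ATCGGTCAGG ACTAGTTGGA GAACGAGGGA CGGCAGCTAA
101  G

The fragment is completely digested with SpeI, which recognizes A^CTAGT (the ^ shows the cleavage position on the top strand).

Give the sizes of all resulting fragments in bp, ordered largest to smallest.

32, 30, 20, 19 bp

SpeI sites (ACTAGT) start at positions 19, 51, 71.
SpeI cuts after the first base of each site, so after positions 19, 51, 71.
Linear molecule, 3 cuts → 4 fragments:
  1–19 → 19 bp
  20–51 → 32 bp
  52–71 → 20 bp
  72–101 → 30 bp
Sorted largest to smallest: 32, 30, 20, 19 bp.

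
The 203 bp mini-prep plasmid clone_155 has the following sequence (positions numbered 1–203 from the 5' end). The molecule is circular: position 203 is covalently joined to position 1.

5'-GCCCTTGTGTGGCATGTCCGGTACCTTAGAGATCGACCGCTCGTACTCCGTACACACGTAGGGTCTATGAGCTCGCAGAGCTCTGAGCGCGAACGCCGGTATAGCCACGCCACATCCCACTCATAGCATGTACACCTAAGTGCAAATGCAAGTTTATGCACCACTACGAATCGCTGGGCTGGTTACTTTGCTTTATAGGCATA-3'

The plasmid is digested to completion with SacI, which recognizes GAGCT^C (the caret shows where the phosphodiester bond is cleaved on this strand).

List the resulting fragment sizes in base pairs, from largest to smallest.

SacI sites (GAGCTC) start at positions 69, 78.
SacI cuts after base 5 of each site (before the last base), so after positions 73, 82.
Circular molecule, 2 cuts → 2 fragments:
  74–82 → 9 bp
  83–203 then 1–73 → 121 + 73 = 194 bp
Sorted largest to smallest: 194, 9 bp.

194, 9 bp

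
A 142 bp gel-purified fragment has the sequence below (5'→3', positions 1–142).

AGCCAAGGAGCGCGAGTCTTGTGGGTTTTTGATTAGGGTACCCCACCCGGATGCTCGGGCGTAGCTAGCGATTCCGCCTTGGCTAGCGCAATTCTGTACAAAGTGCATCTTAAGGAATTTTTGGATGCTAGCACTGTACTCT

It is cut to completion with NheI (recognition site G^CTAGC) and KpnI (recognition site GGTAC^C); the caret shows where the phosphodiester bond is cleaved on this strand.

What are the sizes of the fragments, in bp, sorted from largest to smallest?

45, 41, 23, 18, 15 bp

NheI sites (GCTAGC) start at positions 64, 82, 127.
NheI cuts after the first base of each site, so after positions 64, 82, 127.
The KpnI site (GGTACC) starts at position 37.
KpnI cuts after base 5 of each site (before the last base), so after position 41.
Combined cut positions: 41, 64, 82, 127.
Linear molecule, 4 cuts → 5 fragments:
  1–41 → 41 bp
  42–64 → 23 bp
  65–82 → 18 bp
  83–127 → 45 bp
  128–142 → 15 bp
Sorted largest to smallest: 45, 41, 23, 18, 15 bp.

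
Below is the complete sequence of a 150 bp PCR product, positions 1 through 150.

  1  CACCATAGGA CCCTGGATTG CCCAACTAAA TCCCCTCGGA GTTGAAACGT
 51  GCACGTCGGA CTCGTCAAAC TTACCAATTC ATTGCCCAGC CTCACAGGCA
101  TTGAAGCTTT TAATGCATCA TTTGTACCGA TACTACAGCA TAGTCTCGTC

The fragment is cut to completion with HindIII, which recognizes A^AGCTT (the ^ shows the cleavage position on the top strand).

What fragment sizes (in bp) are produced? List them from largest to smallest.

The HindIII site (AAGCTT) starts at position 104.
HindIII cuts after the first base of each site, so after position 104.
Linear molecule, 1 cut → 2 fragments:
  1–104 → 104 bp
  105–150 → 46 bp
Sorted largest to smallest: 104, 46 bp.

104, 46 bp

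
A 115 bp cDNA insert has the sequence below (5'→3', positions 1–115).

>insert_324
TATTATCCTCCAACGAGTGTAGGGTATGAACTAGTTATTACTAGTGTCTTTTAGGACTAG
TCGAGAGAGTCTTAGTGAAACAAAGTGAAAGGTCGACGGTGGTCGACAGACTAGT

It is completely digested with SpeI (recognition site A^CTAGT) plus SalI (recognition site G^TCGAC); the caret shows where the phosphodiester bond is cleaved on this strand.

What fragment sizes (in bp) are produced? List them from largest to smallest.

SpeI sites (ACTAGT) start at positions 30, 40, 56, 110.
SpeI cuts after the first base of each site, so after positions 30, 40, 56, 110.
SalI sites (GTCGAC) start at positions 92, 102.
SalI cuts after the first base of each site, so after positions 92, 102.
Combined cut positions: 30, 40, 56, 92, 102, 110.
Linear molecule, 6 cuts → 7 fragments:
  1–30 → 30 bp
  31–40 → 10 bp
  41–56 → 16 bp
  57–92 → 36 bp
  93–102 → 10 bp
  103–110 → 8 bp
  111–115 → 5 bp
Sorted largest to smallest: 36, 30, 16, 10, 10, 8, 5 bp.

36, 30, 16, 10, 10, 8, 5 bp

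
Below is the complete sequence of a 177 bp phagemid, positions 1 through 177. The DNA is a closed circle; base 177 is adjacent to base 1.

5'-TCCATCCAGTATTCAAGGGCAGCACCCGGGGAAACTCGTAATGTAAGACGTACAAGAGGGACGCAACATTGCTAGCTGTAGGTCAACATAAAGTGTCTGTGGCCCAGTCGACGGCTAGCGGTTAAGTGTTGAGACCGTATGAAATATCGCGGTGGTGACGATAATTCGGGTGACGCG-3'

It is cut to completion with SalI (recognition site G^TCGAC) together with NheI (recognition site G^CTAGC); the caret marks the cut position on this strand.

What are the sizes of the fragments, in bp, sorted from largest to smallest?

The SalI site (GTCGAC) starts at position 107.
SalI cuts after the first base of each site, so after position 107.
NheI sites (GCTAGC) start at positions 71, 114.
NheI cuts after the first base of each site, so after positions 71, 114.
Combined cut positions: 71, 107, 114.
Circular molecule, 3 cuts → 3 fragments:
  72–107 → 36 bp
  108–114 → 7 bp
  115–177 then 1–71 → 63 + 71 = 134 bp
Sorted largest to smallest: 134, 36, 7 bp.

134, 36, 7 bp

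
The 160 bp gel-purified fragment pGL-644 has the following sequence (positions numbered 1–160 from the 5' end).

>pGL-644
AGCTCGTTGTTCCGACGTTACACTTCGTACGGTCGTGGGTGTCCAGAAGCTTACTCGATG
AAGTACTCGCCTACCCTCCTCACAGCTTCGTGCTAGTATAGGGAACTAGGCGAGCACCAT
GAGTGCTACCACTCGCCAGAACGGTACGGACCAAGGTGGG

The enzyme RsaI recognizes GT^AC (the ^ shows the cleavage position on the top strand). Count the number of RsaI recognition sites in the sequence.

3

GTAC occurs starting at positions 27, 63, 144.
RsaI cuts at 3 sites.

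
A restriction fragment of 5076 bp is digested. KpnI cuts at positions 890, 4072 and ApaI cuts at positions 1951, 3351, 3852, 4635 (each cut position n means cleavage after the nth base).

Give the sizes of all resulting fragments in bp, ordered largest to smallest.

Combined cut positions (sorted): 890, 1951, 3351, 3852, 4072, 4635.
Linear molecule, 6 cuts → 7 fragments:
  890 − 0 = 890 bp
  1951 − 890 = 1061 bp
  3351 − 1951 = 1400 bp
  3852 − 3351 = 501 bp
  4072 − 3852 = 220 bp
  4635 − 4072 = 563 bp
  5076 − 4635 = 441 bp
Sorted largest to smallest: 1400, 1061, 890, 563, 501, 441, 220 bp.

1400, 1061, 890, 563, 501, 441, 220 bp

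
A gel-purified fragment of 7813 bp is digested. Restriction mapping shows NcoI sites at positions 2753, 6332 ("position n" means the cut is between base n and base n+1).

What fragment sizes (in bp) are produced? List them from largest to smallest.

Linear molecule, 2 cuts → 3 fragments:
  2753 − 0 = 2753 bp
  6332 − 2753 = 3579 bp
  7813 − 6332 = 1481 bp
Sorted largest to smallest: 3579, 2753, 1481 bp.

3579, 2753, 1481 bp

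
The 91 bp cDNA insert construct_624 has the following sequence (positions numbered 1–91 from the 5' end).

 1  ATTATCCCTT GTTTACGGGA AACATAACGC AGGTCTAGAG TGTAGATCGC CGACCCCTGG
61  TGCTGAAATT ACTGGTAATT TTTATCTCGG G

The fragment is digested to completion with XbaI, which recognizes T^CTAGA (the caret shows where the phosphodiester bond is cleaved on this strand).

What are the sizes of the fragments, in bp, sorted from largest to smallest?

The XbaI site (TCTAGA) starts at position 34.
XbaI cuts after the first base of each site, so after position 34.
Linear molecule, 1 cut → 2 fragments:
  1–34 → 34 bp
  35–91 → 57 bp
Sorted largest to smallest: 57, 34 bp.

57, 34 bp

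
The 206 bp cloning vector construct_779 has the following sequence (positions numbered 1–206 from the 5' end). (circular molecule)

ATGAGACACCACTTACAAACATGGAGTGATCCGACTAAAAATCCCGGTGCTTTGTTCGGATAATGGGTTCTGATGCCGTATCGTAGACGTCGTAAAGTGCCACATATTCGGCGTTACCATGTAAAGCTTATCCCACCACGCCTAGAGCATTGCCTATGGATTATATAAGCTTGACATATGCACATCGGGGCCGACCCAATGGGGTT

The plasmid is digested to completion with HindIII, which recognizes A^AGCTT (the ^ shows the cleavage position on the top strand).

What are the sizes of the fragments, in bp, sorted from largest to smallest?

163, 43 bp

HindIII sites (AAGCTT) start at positions 124, 167.
HindIII cuts after the first base of each site, so after positions 124, 167.
Circular molecule, 2 cuts → 2 fragments:
  125–167 → 43 bp
  168–206 then 1–124 → 39 + 124 = 163 bp
Sorted largest to smallest: 163, 43 bp.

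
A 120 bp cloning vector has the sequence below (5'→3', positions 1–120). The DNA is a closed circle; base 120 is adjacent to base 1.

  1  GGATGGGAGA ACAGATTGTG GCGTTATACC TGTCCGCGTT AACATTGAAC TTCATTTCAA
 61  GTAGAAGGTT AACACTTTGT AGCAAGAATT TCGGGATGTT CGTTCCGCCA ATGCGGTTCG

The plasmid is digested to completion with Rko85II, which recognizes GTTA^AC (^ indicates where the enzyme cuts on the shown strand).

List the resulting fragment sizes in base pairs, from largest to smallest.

Rko85II sites (GTTAAC) start at positions 38, 68.
Rko85II cuts after base 4 of each site, so after positions 41, 71.
Circular molecule, 2 cuts → 2 fragments:
  42–71 → 30 bp
  72–120 then 1–41 → 49 + 41 = 90 bp
Sorted largest to smallest: 90, 30 bp.

90, 30 bp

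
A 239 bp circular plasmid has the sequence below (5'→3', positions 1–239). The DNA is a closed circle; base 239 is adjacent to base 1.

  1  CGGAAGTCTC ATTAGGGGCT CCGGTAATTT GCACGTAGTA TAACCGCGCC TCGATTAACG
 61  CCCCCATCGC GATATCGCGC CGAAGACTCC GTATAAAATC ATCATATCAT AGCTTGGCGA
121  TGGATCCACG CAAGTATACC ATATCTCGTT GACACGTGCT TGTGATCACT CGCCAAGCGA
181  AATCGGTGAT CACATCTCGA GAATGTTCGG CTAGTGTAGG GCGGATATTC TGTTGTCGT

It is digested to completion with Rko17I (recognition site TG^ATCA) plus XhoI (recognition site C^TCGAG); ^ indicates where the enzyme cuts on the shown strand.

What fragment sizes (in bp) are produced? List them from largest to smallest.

Rko17I sites (TGATCA) start at positions 163, 187.
Rko17I cuts after base 2 of each site, so after positions 164, 188.
The XhoI site (CTCGAG) starts at position 196.
XhoI cuts after the first base of each site, so after position 196.
Combined cut positions: 164, 188, 196.
Circular molecule, 3 cuts → 3 fragments:
  165–188 → 24 bp
  189–196 → 8 bp
  197–239 then 1–164 → 43 + 164 = 207 bp
Sorted largest to smallest: 207, 24, 8 bp.

207, 24, 8 bp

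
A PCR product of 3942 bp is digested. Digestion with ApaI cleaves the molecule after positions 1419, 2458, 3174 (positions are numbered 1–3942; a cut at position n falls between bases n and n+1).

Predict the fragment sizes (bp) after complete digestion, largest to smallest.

1419, 1039, 768, 716 bp

Linear molecule, 3 cuts → 4 fragments:
  1419 − 0 = 1419 bp
  2458 − 1419 = 1039 bp
  3174 − 2458 = 716 bp
  3942 − 3174 = 768 bp
Sorted largest to smallest: 1419, 1039, 768, 716 bp.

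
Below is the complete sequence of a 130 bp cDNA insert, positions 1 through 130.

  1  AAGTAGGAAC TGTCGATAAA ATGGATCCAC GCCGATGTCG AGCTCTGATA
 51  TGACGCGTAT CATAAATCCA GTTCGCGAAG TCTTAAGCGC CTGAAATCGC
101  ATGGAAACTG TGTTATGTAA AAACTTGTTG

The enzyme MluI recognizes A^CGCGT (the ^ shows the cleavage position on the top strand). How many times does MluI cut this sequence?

ACGCGT occurs starting at position 53.
MluI cuts at 1 site.

1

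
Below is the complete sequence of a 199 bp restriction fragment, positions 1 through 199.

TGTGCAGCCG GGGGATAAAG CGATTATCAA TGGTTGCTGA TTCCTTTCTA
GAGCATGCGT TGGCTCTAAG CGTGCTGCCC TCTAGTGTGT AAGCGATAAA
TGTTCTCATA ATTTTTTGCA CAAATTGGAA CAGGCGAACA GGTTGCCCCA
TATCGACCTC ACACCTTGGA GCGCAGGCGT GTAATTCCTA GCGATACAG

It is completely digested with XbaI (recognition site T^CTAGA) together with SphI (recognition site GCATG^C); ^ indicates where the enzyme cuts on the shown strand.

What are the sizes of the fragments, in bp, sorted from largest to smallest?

The XbaI site (TCTAGA) starts at position 47.
XbaI cuts after the first base of each site, so after position 47.
The SphI site (GCATGC) starts at position 53.
SphI cuts after base 5 of each site (before the last base), so after position 57.
Combined cut positions: 47, 57.
Linear molecule, 2 cuts → 3 fragments:
  1–47 → 47 bp
  48–57 → 10 bp
  58–199 → 142 bp
Sorted largest to smallest: 142, 47, 10 bp.

142, 47, 10 bp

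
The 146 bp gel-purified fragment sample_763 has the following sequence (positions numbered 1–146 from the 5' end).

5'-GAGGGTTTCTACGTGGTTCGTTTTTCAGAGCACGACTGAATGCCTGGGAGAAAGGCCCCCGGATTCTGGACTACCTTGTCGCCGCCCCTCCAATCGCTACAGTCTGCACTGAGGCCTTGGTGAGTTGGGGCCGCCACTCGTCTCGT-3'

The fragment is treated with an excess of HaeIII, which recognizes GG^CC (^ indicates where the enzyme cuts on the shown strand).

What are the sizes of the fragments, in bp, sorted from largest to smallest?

HaeIII sites (GGCC) start at positions 54, 113, 129.
HaeIII cuts after base 2 of each site, so after positions 55, 114, 130.
Linear molecule, 3 cuts → 4 fragments:
  1–55 → 55 bp
  56–114 → 59 bp
  115–130 → 16 bp
  131–146 → 16 bp
Sorted largest to smallest: 59, 55, 16, 16 bp.

59, 55, 16, 16 bp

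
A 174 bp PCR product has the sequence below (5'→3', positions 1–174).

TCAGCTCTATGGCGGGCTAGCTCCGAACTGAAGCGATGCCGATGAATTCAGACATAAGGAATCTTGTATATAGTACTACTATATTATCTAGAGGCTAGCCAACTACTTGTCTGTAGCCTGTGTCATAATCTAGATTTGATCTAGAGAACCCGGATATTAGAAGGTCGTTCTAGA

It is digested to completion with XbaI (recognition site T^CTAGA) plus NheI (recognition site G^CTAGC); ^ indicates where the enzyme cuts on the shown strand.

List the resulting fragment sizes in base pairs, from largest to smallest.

71, 35, 29, 16, 11, 7, 5 bp

XbaI sites (TCTAGA) start at positions 87, 129, 140, 169.
XbaI cuts after the first base of each site, so after positions 87, 129, 140, 169.
NheI sites (GCTAGC) start at positions 16, 94.
NheI cuts after the first base of each site, so after positions 16, 94.
Combined cut positions: 16, 87, 94, 129, 140, 169.
Linear molecule, 6 cuts → 7 fragments:
  1–16 → 16 bp
  17–87 → 71 bp
  88–94 → 7 bp
  95–129 → 35 bp
  130–140 → 11 bp
  141–169 → 29 bp
  170–174 → 5 bp
Sorted largest to smallest: 71, 35, 29, 16, 11, 7, 5 bp.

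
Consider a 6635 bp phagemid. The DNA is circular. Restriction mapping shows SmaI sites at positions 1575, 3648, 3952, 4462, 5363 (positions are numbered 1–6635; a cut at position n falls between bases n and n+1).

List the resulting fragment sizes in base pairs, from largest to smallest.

Circular molecule, 5 cuts → 5 fragments:
  3648 − 1575 = 2073 bp
  3952 − 3648 = 304 bp
  4462 − 3952 = 510 bp
  5363 − 4462 = 901 bp
  wrap: 6635 − 5363 + 1575 = 2847 bp
Sorted largest to smallest: 2847, 2073, 901, 510, 304 bp.

2847, 2073, 901, 510, 304 bp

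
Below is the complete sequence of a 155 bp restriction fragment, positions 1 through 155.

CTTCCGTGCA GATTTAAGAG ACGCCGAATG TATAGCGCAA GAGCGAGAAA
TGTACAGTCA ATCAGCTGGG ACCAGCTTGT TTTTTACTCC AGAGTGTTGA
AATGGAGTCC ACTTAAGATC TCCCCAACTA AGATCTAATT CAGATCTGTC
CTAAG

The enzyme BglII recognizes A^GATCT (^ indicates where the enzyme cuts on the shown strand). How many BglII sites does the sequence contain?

AGATCT occurs starting at positions 116, 131, 142.
BglII cuts at 3 sites.

3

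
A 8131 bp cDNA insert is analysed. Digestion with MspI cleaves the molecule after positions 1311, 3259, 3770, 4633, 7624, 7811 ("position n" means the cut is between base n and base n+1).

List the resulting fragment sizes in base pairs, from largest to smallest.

Linear molecule, 6 cuts → 7 fragments:
  1311 − 0 = 1311 bp
  3259 − 1311 = 1948 bp
  3770 − 3259 = 511 bp
  4633 − 3770 = 863 bp
  7624 − 4633 = 2991 bp
  7811 − 7624 = 187 bp
  8131 − 7811 = 320 bp
Sorted largest to smallest: 2991, 1948, 1311, 863, 511, 320, 187 bp.

2991, 1948, 1311, 863, 511, 320, 187 bp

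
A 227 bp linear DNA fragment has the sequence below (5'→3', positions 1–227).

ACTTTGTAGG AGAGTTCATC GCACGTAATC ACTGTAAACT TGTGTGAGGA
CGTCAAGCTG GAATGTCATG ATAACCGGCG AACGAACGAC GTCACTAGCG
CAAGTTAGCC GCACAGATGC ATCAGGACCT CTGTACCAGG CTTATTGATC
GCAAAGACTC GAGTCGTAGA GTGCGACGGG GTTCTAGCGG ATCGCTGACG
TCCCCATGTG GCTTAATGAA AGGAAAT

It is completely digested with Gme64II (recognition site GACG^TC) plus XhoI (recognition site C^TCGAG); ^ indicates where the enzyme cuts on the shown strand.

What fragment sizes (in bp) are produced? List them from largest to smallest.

Gme64II sites (GACGTC) start at positions 49, 88, 197.
Gme64II cuts after base 4 of each site, so after positions 52, 91, 200.
The XhoI site (CTCGAG) starts at position 158.
XhoI cuts after the first base of each site, so after position 158.
Combined cut positions: 52, 91, 158, 200.
Linear molecule, 4 cuts → 5 fragments:
  1–52 → 52 bp
  53–91 → 39 bp
  92–158 → 67 bp
  159–200 → 42 bp
  201–227 → 27 bp
Sorted largest to smallest: 67, 52, 42, 39, 27 bp.

67, 52, 42, 39, 27 bp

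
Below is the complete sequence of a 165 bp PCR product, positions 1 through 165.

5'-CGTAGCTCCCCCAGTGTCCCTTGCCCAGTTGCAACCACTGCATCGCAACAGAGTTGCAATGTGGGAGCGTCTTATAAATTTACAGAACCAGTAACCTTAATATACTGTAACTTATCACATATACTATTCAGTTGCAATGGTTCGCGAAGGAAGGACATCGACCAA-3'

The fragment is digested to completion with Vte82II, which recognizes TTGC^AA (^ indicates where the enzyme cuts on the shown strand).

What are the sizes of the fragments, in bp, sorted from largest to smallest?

Vte82II sites (TTGCAA) start at positions 29, 54, 132.
Vte82II cuts after base 4 of each site, so after positions 32, 57, 135.
Linear molecule, 3 cuts → 4 fragments:
  1–32 → 32 bp
  33–57 → 25 bp
  58–135 → 78 bp
  136–165 → 30 bp
Sorted largest to smallest: 78, 32, 30, 25 bp.

78, 32, 30, 25 bp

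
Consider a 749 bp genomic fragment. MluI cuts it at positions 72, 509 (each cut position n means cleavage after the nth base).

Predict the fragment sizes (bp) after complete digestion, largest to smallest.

437, 240, 72 bp

Linear molecule, 2 cuts → 3 fragments:
  72 − 0 = 72 bp
  509 − 72 = 437 bp
  749 − 509 = 240 bp
Sorted largest to smallest: 437, 240, 72 bp.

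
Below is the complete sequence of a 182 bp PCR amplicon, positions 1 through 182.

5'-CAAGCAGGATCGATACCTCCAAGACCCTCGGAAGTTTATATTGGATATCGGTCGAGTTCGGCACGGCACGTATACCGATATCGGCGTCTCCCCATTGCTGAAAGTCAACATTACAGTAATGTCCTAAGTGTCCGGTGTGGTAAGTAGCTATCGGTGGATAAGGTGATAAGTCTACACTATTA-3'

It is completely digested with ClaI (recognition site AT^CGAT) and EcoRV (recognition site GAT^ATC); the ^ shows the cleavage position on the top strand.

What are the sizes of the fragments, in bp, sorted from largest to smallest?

The ClaI site (ATCGAT) starts at position 9.
ClaI cuts after base 2 of each site, so after position 10.
EcoRV sites (GATATC) start at positions 44, 77.
EcoRV cuts after base 3 of each site, so after positions 46, 79.
Combined cut positions: 10, 46, 79.
Linear molecule, 3 cuts → 4 fragments:
  1–10 → 10 bp
  11–46 → 36 bp
  47–79 → 33 bp
  80–182 → 103 bp
Sorted largest to smallest: 103, 36, 33, 10 bp.

103, 36, 33, 10 bp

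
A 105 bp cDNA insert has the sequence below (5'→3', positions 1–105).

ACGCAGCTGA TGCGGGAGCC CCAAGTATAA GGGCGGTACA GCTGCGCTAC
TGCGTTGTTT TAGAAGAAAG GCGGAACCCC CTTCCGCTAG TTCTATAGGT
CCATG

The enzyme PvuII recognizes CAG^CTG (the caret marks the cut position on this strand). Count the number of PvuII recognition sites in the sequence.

CAGCTG occurs starting at positions 4, 39.
PvuII cuts at 2 sites.

2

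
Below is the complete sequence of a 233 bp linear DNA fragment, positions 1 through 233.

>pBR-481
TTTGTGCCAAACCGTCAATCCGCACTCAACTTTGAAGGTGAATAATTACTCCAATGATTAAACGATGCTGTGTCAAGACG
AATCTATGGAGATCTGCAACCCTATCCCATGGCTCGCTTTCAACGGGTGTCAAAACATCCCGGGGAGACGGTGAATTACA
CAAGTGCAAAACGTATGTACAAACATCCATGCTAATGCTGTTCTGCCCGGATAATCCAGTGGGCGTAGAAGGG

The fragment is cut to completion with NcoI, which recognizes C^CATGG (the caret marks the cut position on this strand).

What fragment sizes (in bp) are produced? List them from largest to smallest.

The NcoI site (CCATGG) starts at position 107.
NcoI cuts after the first base of each site, so after position 107.
Linear molecule, 1 cut → 2 fragments:
  1–107 → 107 bp
  108–233 → 126 bp
Sorted largest to smallest: 126, 107 bp.

126, 107 bp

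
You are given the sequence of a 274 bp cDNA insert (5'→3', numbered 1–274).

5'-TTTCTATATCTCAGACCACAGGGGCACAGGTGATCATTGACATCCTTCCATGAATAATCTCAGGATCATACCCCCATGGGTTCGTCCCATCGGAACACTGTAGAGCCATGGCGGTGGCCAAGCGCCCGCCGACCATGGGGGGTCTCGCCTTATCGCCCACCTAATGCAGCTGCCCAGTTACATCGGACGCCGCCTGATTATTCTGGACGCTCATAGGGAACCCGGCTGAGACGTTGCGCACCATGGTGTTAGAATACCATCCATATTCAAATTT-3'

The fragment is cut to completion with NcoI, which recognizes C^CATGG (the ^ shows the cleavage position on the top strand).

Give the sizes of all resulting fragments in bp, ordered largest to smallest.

108, 74, 33, 32, 27 bp

NcoI sites (CCATGG) start at positions 74, 106, 133, 241.
NcoI cuts after the first base of each site, so after positions 74, 106, 133, 241.
Linear molecule, 4 cuts → 5 fragments:
  1–74 → 74 bp
  75–106 → 32 bp
  107–133 → 27 bp
  134–241 → 108 bp
  242–274 → 33 bp
Sorted largest to smallest: 108, 74, 33, 32, 27 bp.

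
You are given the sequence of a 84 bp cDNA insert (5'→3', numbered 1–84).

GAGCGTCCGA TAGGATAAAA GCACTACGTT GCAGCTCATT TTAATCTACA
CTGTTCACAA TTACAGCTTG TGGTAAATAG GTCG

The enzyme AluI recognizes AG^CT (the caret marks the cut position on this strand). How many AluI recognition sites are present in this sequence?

AGCT occurs starting at positions 33, 65.
AluI cuts at 2 sites.

2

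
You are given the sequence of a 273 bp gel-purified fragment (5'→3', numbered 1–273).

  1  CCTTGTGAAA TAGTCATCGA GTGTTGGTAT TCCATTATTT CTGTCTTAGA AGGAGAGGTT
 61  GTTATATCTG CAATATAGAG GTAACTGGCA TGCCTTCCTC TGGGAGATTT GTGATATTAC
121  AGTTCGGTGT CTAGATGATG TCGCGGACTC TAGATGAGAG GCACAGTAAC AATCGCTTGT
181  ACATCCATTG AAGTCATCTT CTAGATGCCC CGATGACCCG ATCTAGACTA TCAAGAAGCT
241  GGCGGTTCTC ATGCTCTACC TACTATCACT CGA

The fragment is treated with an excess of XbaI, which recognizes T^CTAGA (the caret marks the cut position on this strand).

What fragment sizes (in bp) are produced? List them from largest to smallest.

XbaI sites (TCTAGA) start at positions 130, 149, 200, 222.
XbaI cuts after the first base of each site, so after positions 130, 149, 200, 222.
Linear molecule, 4 cuts → 5 fragments:
  1–130 → 130 bp
  131–149 → 19 bp
  150–200 → 51 bp
  201–222 → 22 bp
  223–273 → 51 bp
Sorted largest to smallest: 130, 51, 51, 22, 19 bp.

130, 51, 51, 22, 19 bp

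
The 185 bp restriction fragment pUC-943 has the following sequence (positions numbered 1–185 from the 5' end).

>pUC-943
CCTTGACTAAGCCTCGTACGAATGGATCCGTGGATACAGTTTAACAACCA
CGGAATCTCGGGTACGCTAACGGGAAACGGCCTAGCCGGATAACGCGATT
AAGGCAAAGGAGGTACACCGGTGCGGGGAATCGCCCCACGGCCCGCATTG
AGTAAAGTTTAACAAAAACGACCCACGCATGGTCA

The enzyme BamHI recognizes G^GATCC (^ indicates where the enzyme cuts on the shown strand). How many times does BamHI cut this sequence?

GGATCC occurs starting at position 24.
BamHI cuts at 1 site.

1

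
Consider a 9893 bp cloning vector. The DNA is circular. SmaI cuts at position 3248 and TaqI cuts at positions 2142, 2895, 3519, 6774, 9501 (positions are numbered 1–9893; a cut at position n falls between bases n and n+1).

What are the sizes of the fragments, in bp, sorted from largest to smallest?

3255, 2727, 2534, 753, 353, 271 bp

Combined cut positions (sorted): 2142, 2895, 3248, 3519, 6774, 9501.
Circular molecule, 6 cuts → 6 fragments:
  2895 − 2142 = 753 bp
  3248 − 2895 = 353 bp
  3519 − 3248 = 271 bp
  6774 − 3519 = 3255 bp
  9501 − 6774 = 2727 bp
  wrap: 9893 − 9501 + 2142 = 2534 bp
Sorted largest to smallest: 3255, 2727, 2534, 753, 353, 271 bp.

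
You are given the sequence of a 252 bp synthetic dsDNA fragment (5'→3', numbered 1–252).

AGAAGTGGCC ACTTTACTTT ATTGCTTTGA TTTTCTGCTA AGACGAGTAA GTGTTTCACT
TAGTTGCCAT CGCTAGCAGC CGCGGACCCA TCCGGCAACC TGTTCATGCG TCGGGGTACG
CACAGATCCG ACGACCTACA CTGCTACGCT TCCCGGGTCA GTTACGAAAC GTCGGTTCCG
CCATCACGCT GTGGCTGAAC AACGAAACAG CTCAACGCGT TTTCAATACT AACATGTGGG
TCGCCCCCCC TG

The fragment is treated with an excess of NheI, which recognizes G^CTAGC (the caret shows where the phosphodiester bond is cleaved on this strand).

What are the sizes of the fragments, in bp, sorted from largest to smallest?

The NheI site (GCTAGC) starts at position 72.
NheI cuts after the first base of each site, so after position 72.
Linear molecule, 1 cut → 2 fragments:
  1–72 → 72 bp
  73–252 → 180 bp
Sorted largest to smallest: 180, 72 bp.

180, 72 bp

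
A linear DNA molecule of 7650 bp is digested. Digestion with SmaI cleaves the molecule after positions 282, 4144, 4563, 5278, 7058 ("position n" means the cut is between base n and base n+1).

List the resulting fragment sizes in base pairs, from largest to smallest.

3862, 1780, 715, 592, 419, 282 bp

Linear molecule, 5 cuts → 6 fragments:
  282 − 0 = 282 bp
  4144 − 282 = 3862 bp
  4563 − 4144 = 419 bp
  5278 − 4563 = 715 bp
  7058 − 5278 = 1780 bp
  7650 − 7058 = 592 bp
Sorted largest to smallest: 3862, 1780, 715, 592, 419, 282 bp.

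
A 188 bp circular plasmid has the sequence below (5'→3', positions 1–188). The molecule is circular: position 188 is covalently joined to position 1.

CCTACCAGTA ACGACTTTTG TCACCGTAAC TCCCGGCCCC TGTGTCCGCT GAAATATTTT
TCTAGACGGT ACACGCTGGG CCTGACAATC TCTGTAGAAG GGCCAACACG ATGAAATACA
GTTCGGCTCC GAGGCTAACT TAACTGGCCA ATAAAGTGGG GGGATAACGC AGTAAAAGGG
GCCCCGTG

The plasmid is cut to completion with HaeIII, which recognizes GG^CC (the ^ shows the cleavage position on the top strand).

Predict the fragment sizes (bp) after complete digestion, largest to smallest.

HaeIII sites (GGCC) start at positions 35, 79, 101, 146, 180.
HaeIII cuts after base 2 of each site, so after positions 36, 80, 102, 147, 181.
Circular molecule, 5 cuts → 5 fragments:
  37–80 → 44 bp
  81–102 → 22 bp
  103–147 → 45 bp
  148–181 → 34 bp
  182–188 then 1–36 → 7 + 36 = 43 bp
Sorted largest to smallest: 45, 44, 43, 34, 22 bp.

45, 44, 43, 34, 22 bp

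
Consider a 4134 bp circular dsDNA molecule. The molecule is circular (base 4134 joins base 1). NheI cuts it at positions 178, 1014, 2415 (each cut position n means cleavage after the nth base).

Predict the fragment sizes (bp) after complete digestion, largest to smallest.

1897, 1401, 836 bp

Circular molecule, 3 cuts → 3 fragments:
  1014 − 178 = 836 bp
  2415 − 1014 = 1401 bp
  wrap: 4134 − 2415 + 178 = 1897 bp
Sorted largest to smallest: 1897, 1401, 836 bp.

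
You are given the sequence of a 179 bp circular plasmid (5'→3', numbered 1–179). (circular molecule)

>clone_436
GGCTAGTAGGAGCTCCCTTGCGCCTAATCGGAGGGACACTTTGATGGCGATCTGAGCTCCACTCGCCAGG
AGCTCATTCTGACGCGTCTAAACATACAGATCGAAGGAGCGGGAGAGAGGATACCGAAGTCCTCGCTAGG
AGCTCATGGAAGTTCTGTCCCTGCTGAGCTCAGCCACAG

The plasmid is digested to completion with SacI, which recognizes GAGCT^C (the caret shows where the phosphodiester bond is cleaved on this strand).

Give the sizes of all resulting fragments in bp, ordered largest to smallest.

70, 44, 26, 23, 16 bp

SacI sites (GAGCTC) start at positions 10, 54, 70, 140, 166.
SacI cuts after base 5 of each site (before the last base), so after positions 14, 58, 74, 144, 170.
Circular molecule, 5 cuts → 5 fragments:
  15–58 → 44 bp
  59–74 → 16 bp
  75–144 → 70 bp
  145–170 → 26 bp
  171–179 then 1–14 → 9 + 14 = 23 bp
Sorted largest to smallest: 70, 44, 26, 23, 16 bp.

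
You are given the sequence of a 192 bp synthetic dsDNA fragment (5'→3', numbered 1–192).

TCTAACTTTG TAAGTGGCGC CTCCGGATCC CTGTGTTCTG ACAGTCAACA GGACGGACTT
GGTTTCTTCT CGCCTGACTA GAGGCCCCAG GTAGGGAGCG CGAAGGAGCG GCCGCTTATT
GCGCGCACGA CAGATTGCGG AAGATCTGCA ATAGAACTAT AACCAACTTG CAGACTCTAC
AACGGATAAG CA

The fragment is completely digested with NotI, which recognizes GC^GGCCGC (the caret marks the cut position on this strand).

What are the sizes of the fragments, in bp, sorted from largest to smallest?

109, 83 bp

The NotI site (GCGGCCGC) starts at position 108.
NotI cuts after base 2 of each site, so after position 109.
Linear molecule, 1 cut → 2 fragments:
  1–109 → 109 bp
  110–192 → 83 bp
Sorted largest to smallest: 109, 83 bp.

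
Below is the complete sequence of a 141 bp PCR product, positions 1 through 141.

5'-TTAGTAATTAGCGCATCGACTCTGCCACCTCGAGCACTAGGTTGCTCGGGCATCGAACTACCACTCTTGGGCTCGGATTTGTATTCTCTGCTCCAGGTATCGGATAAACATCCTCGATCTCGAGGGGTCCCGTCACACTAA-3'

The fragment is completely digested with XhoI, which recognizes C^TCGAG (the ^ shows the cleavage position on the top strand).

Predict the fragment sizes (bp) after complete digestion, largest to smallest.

90, 29, 22 bp

XhoI sites (CTCGAG) start at positions 29, 119.
XhoI cuts after the first base of each site, so after positions 29, 119.
Linear molecule, 2 cuts → 3 fragments:
  1–29 → 29 bp
  30–119 → 90 bp
  120–141 → 22 bp
Sorted largest to smallest: 90, 29, 22 bp.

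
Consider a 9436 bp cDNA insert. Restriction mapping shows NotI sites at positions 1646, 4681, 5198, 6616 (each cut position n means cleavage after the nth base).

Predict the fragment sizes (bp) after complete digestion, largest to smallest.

3035, 2820, 1646, 1418, 517 bp

Linear molecule, 4 cuts → 5 fragments:
  1646 − 0 = 1646 bp
  4681 − 1646 = 3035 bp
  5198 − 4681 = 517 bp
  6616 − 5198 = 1418 bp
  9436 − 6616 = 2820 bp
Sorted largest to smallest: 3035, 2820, 1646, 1418, 517 bp.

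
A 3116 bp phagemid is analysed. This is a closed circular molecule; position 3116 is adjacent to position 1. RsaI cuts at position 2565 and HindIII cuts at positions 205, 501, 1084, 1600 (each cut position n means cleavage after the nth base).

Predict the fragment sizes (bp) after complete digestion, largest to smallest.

965, 756, 583, 516, 296 bp

Combined cut positions (sorted): 205, 501, 1084, 1600, 2565.
Circular molecule, 5 cuts → 5 fragments:
  501 − 205 = 296 bp
  1084 − 501 = 583 bp
  1600 − 1084 = 516 bp
  2565 − 1600 = 965 bp
  wrap: 3116 − 2565 + 205 = 756 bp
Sorted largest to smallest: 965, 756, 583, 516, 296 bp.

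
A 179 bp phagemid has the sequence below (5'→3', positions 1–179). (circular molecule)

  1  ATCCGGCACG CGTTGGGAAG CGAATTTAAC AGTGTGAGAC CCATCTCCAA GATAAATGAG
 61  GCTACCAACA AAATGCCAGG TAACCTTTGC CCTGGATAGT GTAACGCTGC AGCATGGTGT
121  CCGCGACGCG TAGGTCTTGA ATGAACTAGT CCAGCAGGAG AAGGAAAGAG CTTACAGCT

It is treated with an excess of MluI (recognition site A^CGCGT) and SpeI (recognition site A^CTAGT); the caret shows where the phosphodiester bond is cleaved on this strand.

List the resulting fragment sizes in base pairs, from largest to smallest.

118, 42, 19 bp

MluI sites (ACGCGT) start at positions 8, 126.
MluI cuts after the first base of each site, so after positions 8, 126.
The SpeI site (ACTAGT) starts at position 145.
SpeI cuts after the first base of each site, so after position 145.
Combined cut positions: 8, 126, 145.
Circular molecule, 3 cuts → 3 fragments:
  9–126 → 118 bp
  127–145 → 19 bp
  146–179 then 1–8 → 34 + 8 = 42 bp
Sorted largest to smallest: 118, 42, 19 bp.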